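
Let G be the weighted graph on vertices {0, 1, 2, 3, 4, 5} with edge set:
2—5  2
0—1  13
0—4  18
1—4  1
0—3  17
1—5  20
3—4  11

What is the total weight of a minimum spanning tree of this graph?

Grow the tree from 4 using Prim:
Step 1: frontier [1—4 1, 3—4 11, 0—4 18] → take 1—4 (1); add 1.
Step 2: frontier [0—1 13, 1—5 20, 3—4 11, 0—4 18] → take 3—4 (11); add 3.
Step 3: frontier [0—1 13, 1—5 20, 0—3 17, 0—4 18] → take 0—1 (13); add 0.
Step 4: frontier [1—5 20] → take 1—5 (20); add 5.
Step 5: frontier [2—5 2] → take 2—5 (2); add 2.
MST edges: 1—4, 3—4, 0—1, 1—5, 2—5; total weight 1+11+13+20+2 = 47.

47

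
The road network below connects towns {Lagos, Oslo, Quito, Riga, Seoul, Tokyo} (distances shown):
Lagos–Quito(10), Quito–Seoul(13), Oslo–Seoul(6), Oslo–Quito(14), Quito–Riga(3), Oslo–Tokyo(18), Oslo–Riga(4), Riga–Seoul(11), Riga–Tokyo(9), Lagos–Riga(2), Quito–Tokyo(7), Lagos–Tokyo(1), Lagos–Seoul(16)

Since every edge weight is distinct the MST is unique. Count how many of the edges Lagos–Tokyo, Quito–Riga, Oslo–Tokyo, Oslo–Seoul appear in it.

3

Sort edges by weight, then run Kruskal:
Lagos–Tokyo (1): add — endpoints in different components.
Lagos–Riga (2): add — endpoints in different components.
Quito–Riga (3): add — endpoints in different components.
Oslo–Riga (4): add — endpoints in different components.
Oslo–Seoul (6): add — endpoints in different components.
MST edge set: {Lagos–Tokyo, Lagos–Riga, Quito–Riga, Oslo–Riga, Oslo–Seoul}.
Of the listed edges, {Lagos–Tokyo, Quito–Riga, Oslo–Seoul} are in the MST → 3.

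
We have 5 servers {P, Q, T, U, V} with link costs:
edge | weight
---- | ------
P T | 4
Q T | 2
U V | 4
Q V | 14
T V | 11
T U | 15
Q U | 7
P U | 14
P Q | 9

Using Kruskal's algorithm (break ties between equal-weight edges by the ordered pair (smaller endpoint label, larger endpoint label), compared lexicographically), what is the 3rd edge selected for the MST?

U-V

Kruskal: consider edges lightest-first.
Q T (2): add. Components now {U} {Q,T} {P} {V}
P T (4): add. Components now {U} {P,Q,T} {V}
U V (4): add. Components now {U,V} {P,Q,T}
Q U (7): add. Components now {P,Q,T,U,V}
The 3rd edge added is U V.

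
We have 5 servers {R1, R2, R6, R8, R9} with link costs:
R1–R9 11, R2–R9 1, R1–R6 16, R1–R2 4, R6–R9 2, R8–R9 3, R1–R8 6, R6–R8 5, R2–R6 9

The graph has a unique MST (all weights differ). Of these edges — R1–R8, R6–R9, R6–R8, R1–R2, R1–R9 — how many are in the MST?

Sort edges by weight, then run Kruskal:
R2–R9 (1): add — endpoints in different components.
R6–R9 (2): add — endpoints in different components.
R8–R9 (3): add — endpoints in different components.
R1–R2 (4): add — endpoints in different components.
MST edge set: {R2–R9, R6–R9, R8–R9, R1–R2}.
Of the listed edges, {R6–R9, R1–R2} are in the MST → 2.

2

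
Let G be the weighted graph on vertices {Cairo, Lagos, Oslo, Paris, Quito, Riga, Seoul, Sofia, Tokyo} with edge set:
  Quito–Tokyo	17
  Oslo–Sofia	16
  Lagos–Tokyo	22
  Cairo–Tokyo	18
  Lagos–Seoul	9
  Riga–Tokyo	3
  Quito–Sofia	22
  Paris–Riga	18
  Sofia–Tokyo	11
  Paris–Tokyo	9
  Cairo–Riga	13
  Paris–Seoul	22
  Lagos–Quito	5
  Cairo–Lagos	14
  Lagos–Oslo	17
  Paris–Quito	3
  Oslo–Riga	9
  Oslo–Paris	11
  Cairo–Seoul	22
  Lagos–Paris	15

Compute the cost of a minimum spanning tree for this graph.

Grow the tree from Tokyo using Prim:
Step 1: cheapest edge leaving the tree is Riga–Tokyo (3); add Riga.
Step 2: cheapest edge leaving the tree is Oslo–Riga (9); add Oslo.
Step 3: cheapest edge leaving the tree is Paris–Tokyo (9); add Paris.
Step 4: cheapest edge leaving the tree is Paris–Quito (3); add Quito.
Step 5: cheapest edge leaving the tree is Lagos–Quito (5); add Lagos.
Step 6: cheapest edge leaving the tree is Lagos–Seoul (9); add Seoul.
Step 7: cheapest edge leaving the tree is Sofia–Tokyo (11); add Sofia.
Step 8: cheapest edge leaving the tree is Cairo–Riga (13); add Cairo.
MST edges: Riga–Tokyo, Oslo–Riga, Paris–Tokyo, Paris–Quito, Lagos–Quito, Lagos–Seoul, Sofia–Tokyo, Cairo–Riga; total weight 3+9+9+3+5+9+11+13 = 62.

62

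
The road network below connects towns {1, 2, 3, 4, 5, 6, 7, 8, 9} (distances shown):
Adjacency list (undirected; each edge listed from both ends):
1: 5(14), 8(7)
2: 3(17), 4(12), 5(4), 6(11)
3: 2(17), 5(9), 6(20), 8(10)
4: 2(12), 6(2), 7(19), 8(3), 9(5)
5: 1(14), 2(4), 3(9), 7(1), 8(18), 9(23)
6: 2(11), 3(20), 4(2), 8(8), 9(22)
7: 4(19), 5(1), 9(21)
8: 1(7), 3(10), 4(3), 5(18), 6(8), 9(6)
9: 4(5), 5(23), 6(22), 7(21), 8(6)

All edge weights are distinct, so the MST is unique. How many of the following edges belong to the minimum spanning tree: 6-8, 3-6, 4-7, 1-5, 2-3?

Sort edges by weight, then run Kruskal:
5-7 (1): add — endpoints in different components.
4-6 (2): add — endpoints in different components.
4-8 (3): add — endpoints in different components.
2-5 (4): add — endpoints in different components.
4-9 (5): add — endpoints in different components.
8-9 (6): skip — 8 and 9 already connected.
1-8 (7): add — endpoints in different components.
6-8 (8): skip — 6 and 8 already connected.
3-5 (9): add — endpoints in different components.
3-8 (10): add — endpoints in different components.
MST edge set: {5-7, 4-6, 4-8, 2-5, 4-9, 1-8, 3-5, 3-8}.
Of the listed edges, {} are in the MST → 0.

0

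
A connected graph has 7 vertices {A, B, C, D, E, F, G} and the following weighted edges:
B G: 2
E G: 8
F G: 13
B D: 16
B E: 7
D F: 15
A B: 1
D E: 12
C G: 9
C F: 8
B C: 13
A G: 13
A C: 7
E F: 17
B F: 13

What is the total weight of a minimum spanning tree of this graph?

37

Kruskal's algorithm — process edges by increasing weight (ties by edge label):
A B (1): add — endpoints in different components.
B G (2): add — endpoints in different components.
A C (7): add — endpoints in different components.
B E (7): add — endpoints in different components.
C F (8): add — endpoints in different components.
E G (8): skip — E and G already connected.
C G (9): skip — C and G already connected.
D E (12): add — endpoints in different components.
MST edges: A B, B G, A C, B E, C F, D E; total weight 1+2+7+7+8+12 = 37.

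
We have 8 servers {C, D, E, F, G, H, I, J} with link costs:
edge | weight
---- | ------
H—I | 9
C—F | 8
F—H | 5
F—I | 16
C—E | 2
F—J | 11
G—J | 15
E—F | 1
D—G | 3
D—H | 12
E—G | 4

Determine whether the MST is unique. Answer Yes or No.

Kruskal: consider edges lightest-first.
E—F (1): add — endpoints in different components.
C—E (2): add — endpoints in different components.
D—G (3): add — endpoints in different components.
E—G (4): add — endpoints in different components.
F—H (5): add — endpoints in different components.
C—F (8): skip — C and F already connected.
H—I (9): add — endpoints in different components.
F—J (11): add — endpoints in different components.
Every non-tree edge has weight strictly greater than the heaviest edge on the tree path between its endpoints, so the MST is unique.

Yes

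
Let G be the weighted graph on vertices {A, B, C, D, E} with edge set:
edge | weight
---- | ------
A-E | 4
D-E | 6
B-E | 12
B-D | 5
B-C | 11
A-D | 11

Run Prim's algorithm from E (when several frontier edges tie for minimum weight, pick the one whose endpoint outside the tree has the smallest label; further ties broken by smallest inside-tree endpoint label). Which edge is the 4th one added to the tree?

B-C

Grow the tree from E using Prim:
Step 1: cheapest edge leaving the tree is A-E (4); add A.
Step 2: cheapest edge leaving the tree is D-E (6); add D.
Step 3: cheapest edge leaving the tree is B-D (5); add B.
Step 4: cheapest edge leaving the tree is B-C (11); add C.
The 4th edge added is B-C.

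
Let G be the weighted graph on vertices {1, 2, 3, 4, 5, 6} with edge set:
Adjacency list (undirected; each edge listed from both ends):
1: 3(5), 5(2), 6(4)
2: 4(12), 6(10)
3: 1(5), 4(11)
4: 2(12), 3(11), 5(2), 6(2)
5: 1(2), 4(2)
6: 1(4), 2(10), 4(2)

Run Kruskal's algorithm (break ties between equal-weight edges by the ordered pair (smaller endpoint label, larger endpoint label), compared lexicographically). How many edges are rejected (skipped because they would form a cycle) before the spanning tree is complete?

1

Kruskal's algorithm — process edges by increasing weight (ties by edge label):
1–5 (2): add — endpoints in different components.
4–5 (2): add — endpoints in different components.
4–6 (2): add — endpoints in different components.
1–6 (4): skip — 1 and 6 already connected.
1–3 (5): add — endpoints in different components.
2–6 (10): add — endpoints in different components.
Edges rejected before the tree was complete: 1.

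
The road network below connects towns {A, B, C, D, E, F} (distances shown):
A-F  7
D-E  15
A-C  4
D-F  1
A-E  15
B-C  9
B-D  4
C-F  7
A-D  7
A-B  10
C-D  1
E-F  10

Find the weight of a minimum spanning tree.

Kruskal's algorithm — process edges by increasing weight (ties by edge label):
C-D (1): add. Components now {A} {B} {C,D} {E} {F}
D-F (1): add. Components now {A} {B} {C,D,F} {E}
A-C (4): add. Components now {A,C,D,F} {B} {E}
B-D (4): add. Components now {A,B,C,D,F} {E}
A-D (7): skip — A and D already connected.
A-F (7): skip — A and F already connected.
C-F (7): skip — C and F already connected.
B-C (9): skip — B and C already connected.
A-B (10): skip — A and B already connected.
E-F (10): add. Components now {A,B,C,D,E,F}
MST edges: C-D, D-F, A-C, B-D, E-F; total weight 1+1+4+4+10 = 20.

20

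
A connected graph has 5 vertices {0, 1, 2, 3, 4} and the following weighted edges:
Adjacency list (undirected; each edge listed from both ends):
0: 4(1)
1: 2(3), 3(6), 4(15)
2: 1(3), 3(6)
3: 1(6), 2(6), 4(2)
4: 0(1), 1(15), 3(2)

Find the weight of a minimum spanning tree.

12

Grow the tree from 1 using Prim:
Step 1: frontier [1–2 3, 1–3 6, 1–4 15] → take 1–2 (3); add 2.
Step 2: frontier [1–3 6, 1–4 15, 2–3 6] → take 1–3 (6); add 3.
Step 3: frontier [1–4 15, 3–4 2] → take 3–4 (2); add 4.
Step 4: frontier [0–4 1] → take 0–4 (1); add 0.
MST edges: 1–2, 1–3, 3–4, 0–4; total weight 3+6+2+1 = 12.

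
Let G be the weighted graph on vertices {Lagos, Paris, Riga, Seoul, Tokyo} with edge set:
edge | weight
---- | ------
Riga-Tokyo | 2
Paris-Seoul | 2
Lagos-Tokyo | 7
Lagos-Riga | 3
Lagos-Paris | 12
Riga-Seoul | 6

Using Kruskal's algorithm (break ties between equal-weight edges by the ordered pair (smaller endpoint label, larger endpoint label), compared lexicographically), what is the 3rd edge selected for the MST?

Lagos-Riga

Sort edges by weight, then run Kruskal:
Paris-Seoul (2): add — endpoints in different components.
Riga-Tokyo (2): add — endpoints in different components.
Lagos-Riga (3): add — endpoints in different components.
Riga-Seoul (6): add — endpoints in different components.
The 3rd edge added is Lagos-Riga.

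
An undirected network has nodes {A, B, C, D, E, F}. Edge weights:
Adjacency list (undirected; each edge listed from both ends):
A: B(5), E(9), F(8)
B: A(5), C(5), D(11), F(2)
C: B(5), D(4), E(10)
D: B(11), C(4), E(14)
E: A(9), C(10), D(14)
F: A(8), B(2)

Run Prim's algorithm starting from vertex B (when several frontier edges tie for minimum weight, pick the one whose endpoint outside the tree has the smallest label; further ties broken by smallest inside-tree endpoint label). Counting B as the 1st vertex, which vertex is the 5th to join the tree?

D

Prim's algorithm from B:
Step 1: cheapest edge leaving the tree is B—F (2); add F.
Step 2: cheapest edge leaving the tree is A—B (5); add A.
Step 3: cheapest edge leaving the tree is B—C (5); add C.
Step 4: cheapest edge leaving the tree is C—D (4); add D.
Step 5: cheapest edge leaving the tree is A—E (9); add E.
Vertex order: B, F, A, C, D, E. The 5th vertex is D.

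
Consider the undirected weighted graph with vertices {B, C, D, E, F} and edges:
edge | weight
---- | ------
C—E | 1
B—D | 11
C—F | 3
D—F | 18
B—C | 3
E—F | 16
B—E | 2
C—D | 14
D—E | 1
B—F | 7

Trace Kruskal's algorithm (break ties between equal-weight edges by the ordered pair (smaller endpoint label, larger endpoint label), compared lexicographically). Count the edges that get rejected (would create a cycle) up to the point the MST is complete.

Kruskal: consider edges lightest-first.
C—E (1): add. Components now {B} {C,E} {D} {F}
D—E (1): add. Components now {B} {C,D,E} {F}
B—E (2): add. Components now {B,C,D,E} {F}
B—C (3): skip — B and C already connected.
C—F (3): add. Components now {B,C,D,E,F}
Edges rejected before the tree was complete: 1.

1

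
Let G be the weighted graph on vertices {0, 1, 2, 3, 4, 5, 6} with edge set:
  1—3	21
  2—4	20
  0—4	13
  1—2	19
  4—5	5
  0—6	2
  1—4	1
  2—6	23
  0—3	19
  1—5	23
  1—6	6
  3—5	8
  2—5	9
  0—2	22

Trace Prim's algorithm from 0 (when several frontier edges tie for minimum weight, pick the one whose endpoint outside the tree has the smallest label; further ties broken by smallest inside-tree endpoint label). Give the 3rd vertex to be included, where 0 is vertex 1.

1

Prim's algorithm from 0:
Step 1: frontier [0—6 2, 0—4 13, 0—3 19, 0—2 22] → take 0—6 (2); add 6.
Step 2: frontier [0—4 13, 0—3 19, 0—2 22, 1—6 6, 2—6 23] → take 1—6 (6); add 1.
Step 3: frontier [0—4 13, 0—3 19, 0—2 22, 1—4 1, 1—2 19, 1—3 21, 1—5 23, 2—6 23] → take 1—4 (1); add 4.
Step 4: frontier [0—3 19, 0—2 22, 1—2 19, 1—3 21, 1—5 23, 4—5 5, 2—4 20, 2—6 23] → take 4—5 (5); add 5.
Step 5: frontier [0—3 19, 0—2 22, 1—2 19, 1—3 21, 2—4 20, 3—5 8, 2—5 9, 2—6 23] → take 3—5 (8); add 3.
Step 6: frontier [0—2 22, 1—2 19, 2—4 20, 2—5 9, 2—6 23] → take 2—5 (9); add 2.
Vertex order: 0, 6, 1, 4, 5, 3, 2. The 3rd vertex is 1.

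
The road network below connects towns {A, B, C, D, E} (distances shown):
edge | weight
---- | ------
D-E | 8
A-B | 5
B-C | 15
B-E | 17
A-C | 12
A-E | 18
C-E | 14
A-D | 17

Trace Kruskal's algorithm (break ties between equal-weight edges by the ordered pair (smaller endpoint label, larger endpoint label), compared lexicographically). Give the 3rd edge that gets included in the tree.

A-C

Kruskal: consider edges lightest-first.
A-B (5): add. Components now {A,B} {C} {D} {E}
D-E (8): add. Components now {A,B} {C} {D,E}
A-C (12): add. Components now {A,B,C} {D,E}
C-E (14): add. Components now {A,B,C,D,E}
The 3rd edge added is A-C.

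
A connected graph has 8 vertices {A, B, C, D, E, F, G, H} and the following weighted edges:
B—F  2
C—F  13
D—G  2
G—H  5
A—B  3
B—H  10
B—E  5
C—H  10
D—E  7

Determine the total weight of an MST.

34

Kruskal: consider edges lightest-first.
B—F (2): add — endpoints in different components.
D—G (2): add — endpoints in different components.
A—B (3): add — endpoints in different components.
B—E (5): add — endpoints in different components.
G—H (5): add — endpoints in different components.
D—E (7): add — endpoints in different components.
B—H (10): skip — B and H already connected.
C—H (10): add — endpoints in different components.
MST edges: B—F, D—G, A—B, B—E, G—H, D—E, C—H; total weight 2+2+3+5+5+7+10 = 34.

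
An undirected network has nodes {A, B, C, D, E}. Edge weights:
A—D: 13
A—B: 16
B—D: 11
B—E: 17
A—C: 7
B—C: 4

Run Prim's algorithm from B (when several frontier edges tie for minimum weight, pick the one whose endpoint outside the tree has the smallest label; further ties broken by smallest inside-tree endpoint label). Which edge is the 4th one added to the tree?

Prim's algorithm from B:
Step 1: cheapest edge leaving the tree is B—C (4); add C.
Step 2: cheapest edge leaving the tree is A—C (7); add A.
Step 3: cheapest edge leaving the tree is B—D (11); add D.
Step 4: cheapest edge leaving the tree is B—E (17); add E.
The 4th edge added is B—E.

B-E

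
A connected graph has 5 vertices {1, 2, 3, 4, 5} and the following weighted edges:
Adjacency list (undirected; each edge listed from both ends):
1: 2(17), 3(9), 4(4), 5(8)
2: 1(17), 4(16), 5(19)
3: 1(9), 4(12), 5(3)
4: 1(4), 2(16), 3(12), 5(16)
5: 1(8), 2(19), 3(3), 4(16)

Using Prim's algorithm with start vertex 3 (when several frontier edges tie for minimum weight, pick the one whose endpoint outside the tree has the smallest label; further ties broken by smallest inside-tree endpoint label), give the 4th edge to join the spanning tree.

2-4

Grow the tree from 3 using Prim:
Step 1: frontier [3 5 3, 1 3 9, 3 4 12] → take 3 5 (3); add 5.
Step 2: frontier [1 3 9, 3 4 12, 1 5 8, 4 5 16, 2 5 19] → take 1 5 (8); add 1.
Step 3: frontier [1 4 4, 1 2 17, 3 4 12, 4 5 16, 2 5 19] → take 1 4 (4); add 4.
Step 4: frontier [1 2 17, 2 4 16, 2 5 19] → take 2 4 (16); add 2.
The 4th edge added is 2 4.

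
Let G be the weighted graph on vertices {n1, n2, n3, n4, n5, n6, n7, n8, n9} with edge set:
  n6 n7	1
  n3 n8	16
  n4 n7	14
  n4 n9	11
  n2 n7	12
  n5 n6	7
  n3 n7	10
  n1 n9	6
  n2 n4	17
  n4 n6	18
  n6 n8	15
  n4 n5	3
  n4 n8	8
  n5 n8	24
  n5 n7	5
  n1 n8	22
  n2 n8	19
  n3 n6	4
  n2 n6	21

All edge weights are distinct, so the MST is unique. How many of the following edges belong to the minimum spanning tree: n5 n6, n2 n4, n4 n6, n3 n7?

Sort edges by weight, then run Kruskal:
n6 n7 (1): add — endpoints in different components.
n4 n5 (3): add — endpoints in different components.
n3 n6 (4): add — endpoints in different components.
n5 n7 (5): add — endpoints in different components.
n1 n9 (6): add — endpoints in different components.
n5 n6 (7): skip — n5 and n6 already connected.
n4 n8 (8): add — endpoints in different components.
n3 n7 (10): skip — n7 and n3 already connected.
n4 n9 (11): add — endpoints in different components.
n2 n7 (12): add — endpoints in different components.
MST edge set: {n6 n7, n4 n5, n3 n6, n5 n7, n1 n9, n4 n8, n4 n9, n2 n7}.
Of the listed edges, {} are in the MST → 0.

0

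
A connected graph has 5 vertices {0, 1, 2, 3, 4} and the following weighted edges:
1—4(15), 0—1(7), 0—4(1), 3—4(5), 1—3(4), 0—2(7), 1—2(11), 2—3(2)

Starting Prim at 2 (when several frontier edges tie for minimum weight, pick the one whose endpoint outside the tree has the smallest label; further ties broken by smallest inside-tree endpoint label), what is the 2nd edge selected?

Grow the tree from 2 using Prim:
Step 1: cheapest edge leaving the tree is 2—3 (2); add 3.
Step 2: cheapest edge leaving the tree is 1—3 (4); add 1.
Step 3: cheapest edge leaving the tree is 3—4 (5); add 4.
Step 4: cheapest edge leaving the tree is 0—4 (1); add 0.
The 2nd edge added is 1—3.

1-3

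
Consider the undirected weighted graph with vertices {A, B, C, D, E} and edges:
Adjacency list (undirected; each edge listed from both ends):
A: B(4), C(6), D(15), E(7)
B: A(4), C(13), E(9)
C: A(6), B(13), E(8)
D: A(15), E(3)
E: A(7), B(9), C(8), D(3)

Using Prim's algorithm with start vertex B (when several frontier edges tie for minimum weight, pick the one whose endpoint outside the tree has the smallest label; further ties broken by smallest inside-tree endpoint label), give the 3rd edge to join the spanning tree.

A-E

Prim's algorithm from B:
Step 1: cheapest edge leaving the tree is A B (4); add A.
Step 2: cheapest edge leaving the tree is A C (6); add C.
Step 3: cheapest edge leaving the tree is A E (7); add E.
Step 4: cheapest edge leaving the tree is D E (3); add D.
The 3rd edge added is A E.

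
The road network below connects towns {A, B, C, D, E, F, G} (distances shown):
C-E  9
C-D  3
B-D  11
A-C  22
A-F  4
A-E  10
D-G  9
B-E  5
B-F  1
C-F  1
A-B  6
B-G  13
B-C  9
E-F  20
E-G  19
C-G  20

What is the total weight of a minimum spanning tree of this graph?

23

Prim's algorithm from G:
Step 1: cheapest edge leaving the tree is D-G (9); add D.
Step 2: cheapest edge leaving the tree is C-D (3); add C.
Step 3: cheapest edge leaving the tree is C-F (1); add F.
Step 4: cheapest edge leaving the tree is B-F (1); add B.
Step 5: cheapest edge leaving the tree is A-F (4); add A.
Step 6: cheapest edge leaving the tree is B-E (5); add E.
MST edges: D-G, C-D, C-F, B-F, A-F, B-E; total weight 9+3+1+1+4+5 = 23.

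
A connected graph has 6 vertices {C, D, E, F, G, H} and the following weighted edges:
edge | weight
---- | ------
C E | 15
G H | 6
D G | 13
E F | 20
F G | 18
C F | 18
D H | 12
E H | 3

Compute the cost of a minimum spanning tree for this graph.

Prim's algorithm from C:
Step 1: cheapest edge leaving the tree is C E (15); add E.
Step 2: cheapest edge leaving the tree is E H (3); add H.
Step 3: cheapest edge leaving the tree is G H (6); add G.
Step 4: cheapest edge leaving the tree is D H (12); add D.
Step 5: cheapest edge leaving the tree is C F (18); add F.
MST edges: C E, E H, G H, D H, C F; total weight 15+3+6+12+18 = 54.

54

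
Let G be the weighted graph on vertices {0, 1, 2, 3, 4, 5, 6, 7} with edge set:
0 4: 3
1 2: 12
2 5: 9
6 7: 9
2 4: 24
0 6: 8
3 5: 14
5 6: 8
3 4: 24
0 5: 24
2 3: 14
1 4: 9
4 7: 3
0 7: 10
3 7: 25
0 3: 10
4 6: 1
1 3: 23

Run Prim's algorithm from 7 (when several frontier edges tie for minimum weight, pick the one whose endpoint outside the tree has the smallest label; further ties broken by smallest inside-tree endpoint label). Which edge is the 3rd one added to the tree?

0-4

Prim's algorithm from 7:
Step 1: cheapest edge leaving the tree is 4 7 (3); add 4.
Step 2: cheapest edge leaving the tree is 4 6 (1); add 6.
Step 3: cheapest edge leaving the tree is 0 4 (3); add 0.
Step 4: cheapest edge leaving the tree is 5 6 (8); add 5.
Step 5: cheapest edge leaving the tree is 1 4 (9); add 1.
Step 6: cheapest edge leaving the tree is 2 5 (9); add 2.
Step 7: cheapest edge leaving the tree is 0 3 (10); add 3.
The 3rd edge added is 0 4.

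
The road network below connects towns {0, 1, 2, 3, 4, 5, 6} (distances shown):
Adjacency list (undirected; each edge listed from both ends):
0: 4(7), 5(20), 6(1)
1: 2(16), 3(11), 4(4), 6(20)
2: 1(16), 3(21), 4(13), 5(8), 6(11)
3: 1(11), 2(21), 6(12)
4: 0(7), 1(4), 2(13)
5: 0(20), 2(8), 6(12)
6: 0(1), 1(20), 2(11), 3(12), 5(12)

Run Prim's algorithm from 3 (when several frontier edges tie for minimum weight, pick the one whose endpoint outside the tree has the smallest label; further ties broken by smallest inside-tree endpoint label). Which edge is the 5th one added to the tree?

Prim, starting at 3.
Step 1: frontier [1 3 11, 3 6 12, 2 3 21] → take 1 3 (11); add 1.
Step 2: frontier [1 4 4, 1 2 16, 1 6 20, 3 6 12, 2 3 21] → take 1 4 (4); add 4.
Step 3: frontier [1 2 16, 1 6 20, 3 6 12, 2 3 21, 0 4 7, 2 4 13] → take 0 4 (7); add 0.
Step 4: frontier [0 6 1, 0 5 20, 1 2 16, 1 6 20, 3 6 12, 2 3 21, 2 4 13] → take 0 6 (1); add 6.
Step 5: frontier [0 5 20, 1 2 16, 2 3 21, 2 4 13, 2 6 11, 5 6 12] → take 2 6 (11); add 2.
Step 6: frontier [0 5 20, 2 5 8, 5 6 12] → take 2 5 (8); add 5.
The 5th edge added is 2 6.

2-6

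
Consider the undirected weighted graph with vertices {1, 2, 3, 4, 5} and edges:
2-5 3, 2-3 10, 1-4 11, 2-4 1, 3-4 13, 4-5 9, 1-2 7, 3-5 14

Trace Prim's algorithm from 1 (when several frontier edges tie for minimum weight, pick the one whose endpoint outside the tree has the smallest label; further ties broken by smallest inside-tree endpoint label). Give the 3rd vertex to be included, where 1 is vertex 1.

4

Prim's algorithm from 1:
Step 1: cheapest edge leaving the tree is 1-2 (7); add 2.
Step 2: cheapest edge leaving the tree is 2-4 (1); add 4.
Step 3: cheapest edge leaving the tree is 2-5 (3); add 5.
Step 4: cheapest edge leaving the tree is 2-3 (10); add 3.
Vertex order: 1, 2, 4, 5, 3. The 3rd vertex is 4.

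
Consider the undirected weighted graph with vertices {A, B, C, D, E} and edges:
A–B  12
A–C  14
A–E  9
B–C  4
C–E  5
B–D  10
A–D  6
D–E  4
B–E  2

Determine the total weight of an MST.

16

Kruskal's algorithm — process edges by increasing weight (ties by edge label):
B–E (2): add. Components now {A} {B,E} {C} {D}
B–C (4): add. Components now {A} {B,C,E} {D}
D–E (4): add. Components now {A} {B,C,D,E}
C–E (5): skip — C and E already connected.
A–D (6): add. Components now {A,B,C,D,E}
MST edges: B–E, B–C, D–E, A–D; total weight 2+4+4+6 = 16.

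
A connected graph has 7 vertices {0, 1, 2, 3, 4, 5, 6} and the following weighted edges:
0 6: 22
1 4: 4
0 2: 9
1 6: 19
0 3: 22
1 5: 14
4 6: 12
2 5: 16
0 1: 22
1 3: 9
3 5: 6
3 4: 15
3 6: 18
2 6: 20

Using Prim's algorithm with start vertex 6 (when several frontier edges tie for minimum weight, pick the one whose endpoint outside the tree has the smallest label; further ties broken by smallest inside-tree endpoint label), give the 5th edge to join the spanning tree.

2-5

Prim's algorithm from 6:
Step 1: frontier [4 6 12, 3 6 18, 1 6 19, 2 6 20, 0 6 22] → take 4 6 (12); add 4.
Step 2: frontier [1 4 4, 3 4 15, 3 6 18, 1 6 19, 2 6 20, 0 6 22] → take 1 4 (4); add 1.
Step 3: frontier [1 3 9, 1 5 14, 0 1 22, 3 4 15, 3 6 18, 2 6 20, 0 6 22] → take 1 3 (9); add 3.
Step 4: frontier [1 5 14, 0 1 22, 3 5 6, 0 3 22, 2 6 20, 0 6 22] → take 3 5 (6); add 5.
Step 5: frontier [0 1 22, 0 3 22, 2 5 16, 2 6 20, 0 6 22] → take 2 5 (16); add 2.
Step 6: frontier [0 1 22, 0 2 9, 0 3 22, 0 6 22] → take 0 2 (9); add 0.
The 5th edge added is 2 5.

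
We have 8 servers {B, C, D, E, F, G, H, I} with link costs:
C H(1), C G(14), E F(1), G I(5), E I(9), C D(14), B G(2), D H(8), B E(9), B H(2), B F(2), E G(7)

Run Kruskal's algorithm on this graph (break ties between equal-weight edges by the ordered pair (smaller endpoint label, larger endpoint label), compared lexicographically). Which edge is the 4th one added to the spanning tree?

B-G

Sort edges by weight, then run Kruskal:
C H (1): add — endpoints in different components.
E F (1): add — endpoints in different components.
B F (2): add — endpoints in different components.
B G (2): add — endpoints in different components.
B H (2): add — endpoints in different components.
G I (5): add — endpoints in different components.
E G (7): skip — E and G already connected.
D H (8): add — endpoints in different components.
The 4th edge added is B G.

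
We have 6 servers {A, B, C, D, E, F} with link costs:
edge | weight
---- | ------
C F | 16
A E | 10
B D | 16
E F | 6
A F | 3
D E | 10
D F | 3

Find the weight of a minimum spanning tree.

Prim, starting at F.
Step 1: cheapest edge leaving the tree is A F (3); add A.
Step 2: cheapest edge leaving the tree is D F (3); add D.
Step 3: cheapest edge leaving the tree is E F (6); add E.
Step 4: cheapest edge leaving the tree is B D (16); add B.
Step 5: cheapest edge leaving the tree is C F (16); add C.
MST edges: A F, D F, E F, B D, C F; total weight 3+3+6+16+16 = 44.

44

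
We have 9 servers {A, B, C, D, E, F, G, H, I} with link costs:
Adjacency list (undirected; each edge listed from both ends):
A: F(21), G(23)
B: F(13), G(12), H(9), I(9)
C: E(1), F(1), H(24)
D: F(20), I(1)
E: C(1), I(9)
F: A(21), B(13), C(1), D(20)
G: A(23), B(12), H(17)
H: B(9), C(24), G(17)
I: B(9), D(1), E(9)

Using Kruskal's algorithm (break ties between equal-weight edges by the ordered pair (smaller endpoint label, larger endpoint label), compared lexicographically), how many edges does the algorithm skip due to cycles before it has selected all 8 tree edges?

3

Sort edges by weight, then run Kruskal:
C E (1): add — endpoints in different components.
C F (1): add — endpoints in different components.
D I (1): add — endpoints in different components.
B H (9): add — endpoints in different components.
B I (9): add — endpoints in different components.
E I (9): add — endpoints in different components.
B G (12): add — endpoints in different components.
B F (13): skip — B and F already connected.
G H (17): skip — G and H already connected.
D F (20): skip — D and F already connected.
A F (21): add — endpoints in different components.
Edges rejected before the tree was complete: 3.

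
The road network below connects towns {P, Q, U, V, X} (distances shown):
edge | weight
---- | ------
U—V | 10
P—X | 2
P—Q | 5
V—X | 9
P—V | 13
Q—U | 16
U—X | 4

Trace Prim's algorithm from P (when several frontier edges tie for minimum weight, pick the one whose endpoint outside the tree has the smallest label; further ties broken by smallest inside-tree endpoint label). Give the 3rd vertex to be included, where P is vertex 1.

Grow the tree from P using Prim:
Step 1: cheapest edge leaving the tree is P—X (2); add X.
Step 2: cheapest edge leaving the tree is U—X (4); add U.
Step 3: cheapest edge leaving the tree is P—Q (5); add Q.
Step 4: cheapest edge leaving the tree is V—X (9); add V.
Vertex order: P, X, U, Q, V. The 3rd vertex is U.

U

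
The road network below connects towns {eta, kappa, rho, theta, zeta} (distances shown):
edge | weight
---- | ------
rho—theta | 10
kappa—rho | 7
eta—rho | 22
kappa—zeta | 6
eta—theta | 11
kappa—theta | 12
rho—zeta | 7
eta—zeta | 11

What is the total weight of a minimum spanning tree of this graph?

34

Sort edges by weight, then run Kruskal:
kappa—zeta (6): add. Components now {theta} {eta} {kappa,zeta} {rho}
kappa—rho (7): add. Components now {theta} {eta} {kappa,rho,zeta}
rho—zeta (7): skip — zeta and rho already connected.
rho—theta (10): add. Components now {kappa,rho,theta,zeta} {eta}
eta—theta (11): add. Components now {eta,kappa,rho,theta,zeta}
MST edges: kappa—zeta, kappa—rho, rho—theta, eta—theta; total weight 6+7+10+11 = 34.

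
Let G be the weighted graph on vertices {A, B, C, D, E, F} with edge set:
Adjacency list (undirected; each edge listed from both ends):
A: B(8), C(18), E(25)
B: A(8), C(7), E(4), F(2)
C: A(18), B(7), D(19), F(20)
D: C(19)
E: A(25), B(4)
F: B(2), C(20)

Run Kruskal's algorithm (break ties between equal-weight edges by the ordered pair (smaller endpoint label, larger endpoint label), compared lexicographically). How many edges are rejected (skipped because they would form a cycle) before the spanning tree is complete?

Sort edges by weight, then run Kruskal:
B-F (2): add — endpoints in different components.
B-E (4): add — endpoints in different components.
B-C (7): add — endpoints in different components.
A-B (8): add — endpoints in different components.
A-C (18): skip — A and C already connected.
C-D (19): add — endpoints in different components.
Edges rejected before the tree was complete: 1.

1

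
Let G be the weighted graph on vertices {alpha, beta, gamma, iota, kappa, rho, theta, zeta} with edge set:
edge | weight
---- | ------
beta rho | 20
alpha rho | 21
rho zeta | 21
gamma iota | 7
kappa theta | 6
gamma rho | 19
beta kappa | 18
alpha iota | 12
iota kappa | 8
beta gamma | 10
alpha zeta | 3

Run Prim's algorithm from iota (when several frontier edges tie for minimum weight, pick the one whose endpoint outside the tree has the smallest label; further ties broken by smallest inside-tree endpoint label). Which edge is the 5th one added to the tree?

alpha-iota

Prim's algorithm from iota:
Step 1: cheapest edge leaving the tree is gamma iota (7); add gamma.
Step 2: cheapest edge leaving the tree is iota kappa (8); add kappa.
Step 3: cheapest edge leaving the tree is kappa theta (6); add theta.
Step 4: cheapest edge leaving the tree is beta gamma (10); add beta.
Step 5: cheapest edge leaving the tree is alpha iota (12); add alpha.
Step 6: cheapest edge leaving the tree is alpha zeta (3); add zeta.
Step 7: cheapest edge leaving the tree is gamma rho (19); add rho.
The 5th edge added is alpha iota.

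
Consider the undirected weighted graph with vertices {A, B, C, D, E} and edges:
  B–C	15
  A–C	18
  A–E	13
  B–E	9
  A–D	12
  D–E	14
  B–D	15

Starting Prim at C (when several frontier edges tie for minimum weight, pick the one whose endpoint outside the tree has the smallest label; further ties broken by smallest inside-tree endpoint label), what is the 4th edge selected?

Prim's algorithm from C:
Step 1: cheapest edge leaving the tree is B–C (15); add B.
Step 2: cheapest edge leaving the tree is B–E (9); add E.
Step 3: cheapest edge leaving the tree is A–E (13); add A.
Step 4: cheapest edge leaving the tree is A–D (12); add D.
The 4th edge added is A–D.

A-D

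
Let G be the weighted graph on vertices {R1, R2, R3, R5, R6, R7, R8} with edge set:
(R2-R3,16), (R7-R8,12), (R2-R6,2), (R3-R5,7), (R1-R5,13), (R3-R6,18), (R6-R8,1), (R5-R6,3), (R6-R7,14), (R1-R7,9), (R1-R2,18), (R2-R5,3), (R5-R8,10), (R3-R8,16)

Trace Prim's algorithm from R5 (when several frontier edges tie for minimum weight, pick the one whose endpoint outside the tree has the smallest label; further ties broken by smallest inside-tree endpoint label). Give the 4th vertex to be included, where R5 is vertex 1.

Prim, starting at R5.
Step 1: cheapest edge leaving the tree is R2-R5 (3); add R2.
Step 2: cheapest edge leaving the tree is R2-R6 (2); add R6.
Step 3: cheapest edge leaving the tree is R6-R8 (1); add R8.
Step 4: cheapest edge leaving the tree is R3-R5 (7); add R3.
Step 5: cheapest edge leaving the tree is R7-R8 (12); add R7.
Step 6: cheapest edge leaving the tree is R1-R7 (9); add R1.
Vertex order: R5, R2, R6, R8, R3, R7, R1. The 4th vertex is R8.

R8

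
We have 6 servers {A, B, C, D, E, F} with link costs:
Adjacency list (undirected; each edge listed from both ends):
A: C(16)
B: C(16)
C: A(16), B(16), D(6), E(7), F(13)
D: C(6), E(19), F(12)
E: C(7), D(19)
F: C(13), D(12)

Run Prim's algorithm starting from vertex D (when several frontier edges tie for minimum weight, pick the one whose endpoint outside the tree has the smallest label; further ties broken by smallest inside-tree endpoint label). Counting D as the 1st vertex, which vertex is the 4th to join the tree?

F

Prim's algorithm from D:
Step 1: frontier [C-D 6, D-F 12, D-E 19] → take C-D (6); add C.
Step 2: frontier [C-E 7, C-F 13, A-C 16, B-C 16, D-F 12, D-E 19] → take C-E (7); add E.
Step 3: frontier [C-F 13, A-C 16, B-C 16, D-F 12] → take D-F (12); add F.
Step 4: frontier [A-C 16, B-C 16] → take A-C (16); add A.
Step 5: frontier [B-C 16] → take B-C (16); add B.
Vertex order: D, C, E, F, A, B. The 4th vertex is F.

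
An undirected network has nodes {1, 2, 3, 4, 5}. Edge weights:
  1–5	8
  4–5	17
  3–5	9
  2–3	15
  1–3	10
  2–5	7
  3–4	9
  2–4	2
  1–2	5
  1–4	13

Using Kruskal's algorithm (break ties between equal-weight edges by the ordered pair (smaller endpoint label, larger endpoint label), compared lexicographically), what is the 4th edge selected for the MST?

3-4

Kruskal's algorithm — process edges by increasing weight (ties by edge label):
2–4 (2): add — endpoints in different components.
1–2 (5): add — endpoints in different components.
2–5 (7): add — endpoints in different components.
1–5 (8): skip — 1 and 5 already connected.
3–4 (9): add — endpoints in different components.
The 4th edge added is 3–4.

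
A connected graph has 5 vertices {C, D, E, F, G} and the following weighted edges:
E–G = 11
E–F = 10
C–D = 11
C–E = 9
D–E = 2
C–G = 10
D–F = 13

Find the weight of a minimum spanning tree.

Sort edges by weight, then run Kruskal:
D–E (2): add — endpoints in different components.
C–E (9): add — endpoints in different components.
C–G (10): add — endpoints in different components.
E–F (10): add — endpoints in different components.
MST edges: D–E, C–E, C–G, E–F; total weight 2+9+10+10 = 31.

31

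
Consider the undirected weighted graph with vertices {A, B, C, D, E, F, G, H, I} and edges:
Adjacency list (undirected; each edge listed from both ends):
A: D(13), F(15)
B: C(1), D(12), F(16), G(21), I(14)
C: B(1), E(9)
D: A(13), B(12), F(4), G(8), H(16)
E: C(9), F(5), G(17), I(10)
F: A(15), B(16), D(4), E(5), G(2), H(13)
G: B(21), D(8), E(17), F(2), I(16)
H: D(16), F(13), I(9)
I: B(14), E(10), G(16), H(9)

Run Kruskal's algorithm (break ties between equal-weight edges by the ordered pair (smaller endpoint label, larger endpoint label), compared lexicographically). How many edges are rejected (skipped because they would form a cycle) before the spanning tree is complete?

2

Kruskal: consider edges lightest-first.
B–C (1): add — endpoints in different components.
F–G (2): add — endpoints in different components.
D–F (4): add — endpoints in different components.
E–F (5): add — endpoints in different components.
D–G (8): skip — D and G already connected.
C–E (9): add — endpoints in different components.
H–I (9): add — endpoints in different components.
E–I (10): add — endpoints in different components.
B–D (12): skip — B and D already connected.
A–D (13): add — endpoints in different components.
Edges rejected before the tree was complete: 2.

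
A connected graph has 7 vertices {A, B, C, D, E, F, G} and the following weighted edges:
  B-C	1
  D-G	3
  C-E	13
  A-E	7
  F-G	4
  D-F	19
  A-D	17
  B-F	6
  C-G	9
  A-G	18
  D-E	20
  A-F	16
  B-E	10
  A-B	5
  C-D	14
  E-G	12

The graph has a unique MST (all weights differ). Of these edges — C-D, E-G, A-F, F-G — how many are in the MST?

Kruskal: consider edges lightest-first.
B-C (1): add. Components now {A} {B,C} {D} {E} {F} {G}
D-G (3): add. Components now {A} {B,C} {D,G} {E} {F}
F-G (4): add. Components now {A} {B,C} {D,F,G} {E}
A-B (5): add. Components now {A,B,C} {D,F,G} {E}
B-F (6): add. Components now {A,B,C,D,F,G} {E}
A-E (7): add. Components now {A,B,C,D,E,F,G}
MST edge set: {B-C, D-G, F-G, A-B, B-F, A-E}.
Of the listed edges, {F-G} are in the MST → 1.

1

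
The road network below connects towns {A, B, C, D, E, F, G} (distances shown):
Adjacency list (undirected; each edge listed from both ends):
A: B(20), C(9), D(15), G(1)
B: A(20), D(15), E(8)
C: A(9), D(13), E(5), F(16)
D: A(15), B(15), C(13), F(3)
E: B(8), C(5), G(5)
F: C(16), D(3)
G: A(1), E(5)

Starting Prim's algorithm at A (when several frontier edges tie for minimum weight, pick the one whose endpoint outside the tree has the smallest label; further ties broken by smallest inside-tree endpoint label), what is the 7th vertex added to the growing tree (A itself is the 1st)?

F

Prim's algorithm from A:
Step 1: frontier [A-G 1, A-C 9, A-D 15, A-B 20] → take A-G (1); add G.
Step 2: frontier [A-C 9, A-D 15, A-B 20, E-G 5] → take E-G (5); add E.
Step 3: frontier [A-C 9, A-D 15, A-B 20, C-E 5, B-E 8] → take C-E (5); add C.
Step 4: frontier [A-D 15, A-B 20, C-D 13, C-F 16, B-E 8] → take B-E (8); add B.
Step 5: frontier [A-D 15, B-D 15, C-D 13, C-F 16] → take C-D (13); add D.
Step 6: frontier [C-F 16, D-F 3] → take D-F (3); add F.
Vertex order: A, G, E, C, B, D, F. The 7th vertex is F.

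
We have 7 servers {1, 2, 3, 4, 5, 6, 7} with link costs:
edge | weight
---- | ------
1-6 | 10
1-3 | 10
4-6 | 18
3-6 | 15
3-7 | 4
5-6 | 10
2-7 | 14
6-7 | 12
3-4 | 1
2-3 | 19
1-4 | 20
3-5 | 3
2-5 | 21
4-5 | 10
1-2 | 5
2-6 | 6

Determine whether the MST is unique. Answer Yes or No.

Sort edges by weight, then run Kruskal:
3-4 (1): add. Components now {1} {2} {3,4} {5} {6} {7}
3-5 (3): add. Components now {1} {2} {3,4,5} {6} {7}
3-7 (4): add. Components now {1} {2} {3,4,5,7} {6}
1-2 (5): add. Components now {1,2} {3,4,5,7} {6}
2-6 (6): add. Components now {1,2,6} {3,4,5,7}
1-3 (10): add. Components now {1,2,3,4,5,6,7}
Non-tree edge 5-6 has weight 10, equal to the heaviest edge on its tree cycle — swapping gives another MST of the same weight. Not unique.

No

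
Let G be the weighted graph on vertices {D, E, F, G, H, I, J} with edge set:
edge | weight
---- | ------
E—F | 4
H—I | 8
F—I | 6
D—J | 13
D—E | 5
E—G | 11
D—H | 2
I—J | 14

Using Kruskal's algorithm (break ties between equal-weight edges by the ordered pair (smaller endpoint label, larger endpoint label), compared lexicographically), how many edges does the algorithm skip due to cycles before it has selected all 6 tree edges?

1

Kruskal's algorithm — process edges by increasing weight (ties by edge label):
D—H (2): add. Components now {D,H} {E} {F} {G} {I} {J}
E—F (4): add. Components now {D,H} {E,F} {G} {I} {J}
D—E (5): add. Components now {D,E,F,H} {G} {I} {J}
F—I (6): add. Components now {D,E,F,H,I} {G} {J}
H—I (8): skip — H and I already connected.
E—G (11): add. Components now {D,E,F,G,H,I} {J}
D—J (13): add. Components now {D,E,F,G,H,I,J}
Edges rejected before the tree was complete: 1.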